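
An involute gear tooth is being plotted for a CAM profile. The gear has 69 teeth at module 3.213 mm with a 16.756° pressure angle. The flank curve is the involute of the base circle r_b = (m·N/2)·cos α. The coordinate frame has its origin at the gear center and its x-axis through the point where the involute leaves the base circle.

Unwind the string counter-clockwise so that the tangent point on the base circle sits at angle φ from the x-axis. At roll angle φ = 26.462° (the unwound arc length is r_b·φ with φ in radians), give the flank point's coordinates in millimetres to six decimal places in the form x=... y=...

x=116.865736 y=3.411725

pitch radius r_p = m·N/2 = 3.213·69/2 = 110.848500
base radius r_b = r_p·cos α = 110.848500·cos 16.756° = 106.142003
roll angle φ = 26.462° = 0.46184903 rad
x = r_b·(cos φ + φ·sin φ) = 106.142003·(0.89523009 + 0.46184903·0.44560417) = 116.865736
y = r_b·(sin φ − φ·cos φ) = 106.142003·(0.44560417 − 0.46184903·0.89523009) = 3.411725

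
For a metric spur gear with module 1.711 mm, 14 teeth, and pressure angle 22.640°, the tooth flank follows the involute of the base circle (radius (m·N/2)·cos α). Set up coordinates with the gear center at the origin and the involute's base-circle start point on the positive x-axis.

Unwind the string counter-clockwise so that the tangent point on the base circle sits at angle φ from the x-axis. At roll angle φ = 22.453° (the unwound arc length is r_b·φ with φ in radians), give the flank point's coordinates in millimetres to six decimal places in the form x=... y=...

x=11.870544 y=0.218360

pitch radius r_p = m·N/2 = 1.711·14/2 = 11.977000
base radius r_b = r_p·cos α = 11.977000·cos 22.640° = 11.054073
roll angle φ = 22.453° = 0.39187878 rad
x = r_b·(cos φ + φ·sin φ) = 11.054073·(0.92419314 + 0.39187878·0.38192544) = 11.870544
y = r_b·(sin φ − φ·cos φ) = 11.054073·(0.38192544 − 0.39187878·0.92419314) = 0.218360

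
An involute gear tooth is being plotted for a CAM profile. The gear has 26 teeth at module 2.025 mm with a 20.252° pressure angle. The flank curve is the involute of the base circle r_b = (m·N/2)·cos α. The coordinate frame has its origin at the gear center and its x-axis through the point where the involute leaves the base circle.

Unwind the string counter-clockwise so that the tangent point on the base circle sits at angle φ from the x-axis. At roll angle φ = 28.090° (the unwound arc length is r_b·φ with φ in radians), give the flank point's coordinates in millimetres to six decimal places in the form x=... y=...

pitch radius r_p = m·N/2 = 2.025·26/2 = 26.325000
base radius r_b = r_p·cos α = 26.325000·cos 20.252° = 24.697569
roll angle φ = 28.090° = 0.49026299 rad
x = r_b·(cos φ + φ·sin φ) = 24.697569·(0.88220906 + 0.49026299·0.47085791) = 27.489710
y = r_b·(sin φ − φ·cos φ) = 24.697569·(0.47085791 − 0.49026299·0.88220906) = 0.946990

x=27.489710 y=0.946990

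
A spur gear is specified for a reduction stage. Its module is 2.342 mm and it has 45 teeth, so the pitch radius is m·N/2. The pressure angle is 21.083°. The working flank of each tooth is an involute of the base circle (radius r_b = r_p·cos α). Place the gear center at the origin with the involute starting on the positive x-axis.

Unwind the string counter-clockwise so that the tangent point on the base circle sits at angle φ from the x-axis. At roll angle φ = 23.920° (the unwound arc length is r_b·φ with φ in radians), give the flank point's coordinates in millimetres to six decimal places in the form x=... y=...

x=53.267470 y=1.171885

pitch radius r_p = m·N/2 = 2.342·45/2 = 52.695000
base radius r_b = r_p·cos α = 52.695000·cos 21.083° = 49.167613
roll angle φ = 23.920° = 0.41748276 rad
x = r_b·(cos φ + φ·sin φ) = 49.167613·(0.91411248 + 0.41748276·0.40546070) = 53.267470
y = r_b·(sin φ − φ·cos φ) = 49.167613·(0.40546070 − 0.41748276·0.91411248) = 1.171885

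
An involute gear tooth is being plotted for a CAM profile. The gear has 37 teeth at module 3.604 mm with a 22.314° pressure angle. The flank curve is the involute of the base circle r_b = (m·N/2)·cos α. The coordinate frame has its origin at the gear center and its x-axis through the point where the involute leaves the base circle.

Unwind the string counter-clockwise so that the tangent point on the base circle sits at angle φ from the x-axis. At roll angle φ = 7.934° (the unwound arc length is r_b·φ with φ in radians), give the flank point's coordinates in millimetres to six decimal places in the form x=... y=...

pitch radius r_p = m·N/2 = 3.604·37/2 = 66.674000
base radius r_b = r_p·cos α = 66.674000·cos 22.314° = 61.681249
roll angle φ = 7.934° = 0.13847442 rad
x = r_b·(cos φ + φ·sin φ) = 61.681249·(0.99042773 + 0.13847442·0.13803230) = 62.269791
y = r_b·(sin φ − φ·cos φ) = 61.681249·(0.13803230 − 0.13847442·0.99042773) = 0.054489

x=62.269791 y=0.054489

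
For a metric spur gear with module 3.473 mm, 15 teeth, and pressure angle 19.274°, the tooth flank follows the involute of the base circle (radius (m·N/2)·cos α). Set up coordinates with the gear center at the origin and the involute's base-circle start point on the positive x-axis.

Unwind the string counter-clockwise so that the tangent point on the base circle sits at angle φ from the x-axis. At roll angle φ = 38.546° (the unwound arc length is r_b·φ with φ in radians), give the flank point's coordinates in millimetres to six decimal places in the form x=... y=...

x=29.537780 y=2.384401

pitch radius r_p = m·N/2 = 3.473·15/2 = 26.047500
base radius r_b = r_p·cos α = 26.047500·cos 19.274° = 24.587559
roll angle φ = 38.546° = 0.67275461 rad
x = r_b·(cos φ + φ·sin φ) = 24.587559·(0.78210812 + 0.67275461·0.62314275) = 29.537780
y = r_b·(sin φ − φ·cos φ) = 24.587559·(0.62314275 − 0.67275461·0.78210812) = 2.384401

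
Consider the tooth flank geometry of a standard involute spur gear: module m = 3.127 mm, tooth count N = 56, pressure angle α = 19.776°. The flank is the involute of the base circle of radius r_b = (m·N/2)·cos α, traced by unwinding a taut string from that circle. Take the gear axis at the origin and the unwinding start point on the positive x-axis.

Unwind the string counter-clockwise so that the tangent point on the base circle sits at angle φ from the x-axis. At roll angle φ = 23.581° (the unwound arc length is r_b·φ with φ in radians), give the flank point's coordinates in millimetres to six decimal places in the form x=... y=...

pitch radius r_p = m·N/2 = 3.127·56/2 = 87.556000
base radius r_b = r_p·cos α = 87.556000·cos 19.776° = 82.392173
roll angle φ = 23.581° = 0.41156609 rad
x = r_b·(cos φ + φ·sin φ) = 82.392173·(0.91649544 + 0.41156609·0.40004513) = 89.077511
y = r_b·(sin φ − φ·cos φ) = 82.392173·(0.40004513 − 0.41156609·0.91649544) = 1.882388

x=89.077511 y=1.882388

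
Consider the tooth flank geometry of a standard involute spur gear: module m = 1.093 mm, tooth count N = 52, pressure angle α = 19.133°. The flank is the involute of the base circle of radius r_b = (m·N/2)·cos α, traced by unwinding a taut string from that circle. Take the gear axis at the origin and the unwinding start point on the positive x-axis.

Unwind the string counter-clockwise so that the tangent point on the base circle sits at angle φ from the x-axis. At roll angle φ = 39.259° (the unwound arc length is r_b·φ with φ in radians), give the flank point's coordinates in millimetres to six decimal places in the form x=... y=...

x=32.430087 y=2.746091

pitch radius r_p = m·N/2 = 1.093·52/2 = 28.418000
base radius r_b = r_p·cos α = 28.418000·cos 19.133° = 26.848198
roll angle φ = 39.259° = 0.68519881 rad
x = r_b·(cos φ + φ·sin φ) = 26.848198·(0.77429325 + 0.68519881·0.63282696) = 32.430087
y = r_b·(sin φ − φ·cos φ) = 26.848198·(0.63282696 − 0.68519881·0.77429325) = 2.746091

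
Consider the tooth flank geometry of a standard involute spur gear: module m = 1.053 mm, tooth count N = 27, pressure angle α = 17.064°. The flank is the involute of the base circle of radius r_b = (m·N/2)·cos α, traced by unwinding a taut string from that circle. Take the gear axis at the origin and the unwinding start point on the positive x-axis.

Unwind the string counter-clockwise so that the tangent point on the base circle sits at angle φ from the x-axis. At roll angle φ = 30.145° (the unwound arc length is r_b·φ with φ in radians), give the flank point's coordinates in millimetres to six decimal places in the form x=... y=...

pitch radius r_p = m·N/2 = 1.053·27/2 = 14.215500
base radius r_b = r_p·cos α = 14.215500·cos 17.064° = 13.589699
roll angle φ = 30.145° = 0.52612950 rad
x = r_b·(cos φ + φ·sin φ) = 13.589699·(0.86475727 + 0.52612950·0.50219007) = 15.342421
y = r_b·(sin φ − φ·cos φ) = 13.589699·(0.50219007 − 0.52612950·0.86475727) = 0.641648

x=15.342421 y=0.641648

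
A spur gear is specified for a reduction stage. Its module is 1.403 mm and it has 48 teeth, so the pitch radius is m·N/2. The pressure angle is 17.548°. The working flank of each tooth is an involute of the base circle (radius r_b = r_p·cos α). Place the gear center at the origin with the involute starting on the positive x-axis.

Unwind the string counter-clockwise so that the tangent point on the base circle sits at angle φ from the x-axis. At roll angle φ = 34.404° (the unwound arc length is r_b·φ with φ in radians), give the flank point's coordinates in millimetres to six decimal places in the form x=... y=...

x=37.381545 y=2.234451

pitch radius r_p = m·N/2 = 1.403·48/2 = 33.672000
base radius r_b = r_p·cos α = 33.672000·cos 17.548° = 32.105063
roll angle φ = 34.404° = 0.60046308 rad
x = r_b·(cos φ + φ·sin φ) = 32.105063·(0.82507405 + 0.60046308·0.56502461) = 37.381545
y = r_b·(sin φ − φ·cos φ) = 32.105063·(0.56502461 − 0.60046308·0.82507405) = 2.234451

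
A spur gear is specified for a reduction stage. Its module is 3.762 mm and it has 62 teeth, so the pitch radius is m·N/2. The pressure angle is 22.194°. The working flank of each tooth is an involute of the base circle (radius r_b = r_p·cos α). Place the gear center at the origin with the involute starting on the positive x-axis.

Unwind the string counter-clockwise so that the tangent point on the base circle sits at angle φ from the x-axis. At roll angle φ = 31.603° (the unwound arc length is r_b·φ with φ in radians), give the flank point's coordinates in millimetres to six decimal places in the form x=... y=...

x=123.179063 y=5.858337

pitch radius r_p = m·N/2 = 3.762·62/2 = 116.622000
base radius r_b = r_p·cos α = 116.622000·cos 22.194° = 107.981493
roll angle φ = 31.603° = 0.55157640 rad
x = r_b·(cos φ + φ·sin φ) = 107.981493·(0.85169950 + 0.55157640·0.52403050) = 123.179063
y = r_b·(sin φ − φ·cos φ) = 107.981493·(0.52403050 − 0.55157640·0.85169950) = 5.858337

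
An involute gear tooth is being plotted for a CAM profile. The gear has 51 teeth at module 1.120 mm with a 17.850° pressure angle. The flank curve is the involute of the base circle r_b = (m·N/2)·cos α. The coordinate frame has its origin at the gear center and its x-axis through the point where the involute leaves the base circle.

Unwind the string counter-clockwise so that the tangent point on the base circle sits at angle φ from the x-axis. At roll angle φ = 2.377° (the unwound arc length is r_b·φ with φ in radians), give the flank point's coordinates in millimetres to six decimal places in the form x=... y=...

x=27.208571 y=0.000647

pitch radius r_p = m·N/2 = 1.120·51/2 = 28.560000
base radius r_b = r_p·cos α = 28.560000·cos 17.850° = 27.185186
roll angle φ = 2.377° = 0.04148648 rad
x = r_b·(cos φ + φ·sin φ) = 27.185186·(0.99913956 + 0.04148648·0.04147458) = 27.208571
y = r_b·(sin φ − φ·cos φ) = 27.185186·(0.04147458 − 0.04148648·0.99913956) = 0.000647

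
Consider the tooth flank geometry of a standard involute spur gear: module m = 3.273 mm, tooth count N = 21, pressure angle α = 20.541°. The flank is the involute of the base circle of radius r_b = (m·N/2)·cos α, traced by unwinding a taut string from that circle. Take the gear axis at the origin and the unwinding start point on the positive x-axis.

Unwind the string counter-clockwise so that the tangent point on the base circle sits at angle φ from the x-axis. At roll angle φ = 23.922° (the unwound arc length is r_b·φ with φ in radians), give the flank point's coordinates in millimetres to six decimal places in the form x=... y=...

pitch radius r_p = m·N/2 = 3.273·21/2 = 34.366500
base radius r_b = r_p·cos α = 34.366500·cos 20.541° = 32.181524
roll angle φ = 23.922° = 0.41751766 rad
x = r_b·(cos φ + φ·sin φ) = 32.181524·(0.91409832 + 0.41751766·0.40549261) = 34.865420
y = r_b·(sin φ − φ·cos φ) = 32.181524·(0.40549261 − 0.41751766·0.91409832) = 0.767221

x=34.865420 y=0.767221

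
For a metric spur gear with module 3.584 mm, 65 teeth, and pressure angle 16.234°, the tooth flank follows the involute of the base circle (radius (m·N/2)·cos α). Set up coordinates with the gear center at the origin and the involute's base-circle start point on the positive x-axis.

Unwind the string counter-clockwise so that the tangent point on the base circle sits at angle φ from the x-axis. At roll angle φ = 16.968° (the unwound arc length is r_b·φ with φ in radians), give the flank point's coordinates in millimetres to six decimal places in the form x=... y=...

pitch radius r_p = m·N/2 = 3.584·65/2 = 116.480000
base radius r_b = r_p·cos α = 116.480000·cos 16.234° = 111.835705
roll angle φ = 16.968° = 0.29614747 rad
x = r_b·(cos φ + φ·sin φ) = 111.835705·(0.95646790 + 0.29614747·0.29183756) = 116.632881
y = r_b·(sin φ − φ·cos φ) = 111.835705·(0.29183756 − 0.29614747·0.95646790) = 0.959775

x=116.632881 y=0.959775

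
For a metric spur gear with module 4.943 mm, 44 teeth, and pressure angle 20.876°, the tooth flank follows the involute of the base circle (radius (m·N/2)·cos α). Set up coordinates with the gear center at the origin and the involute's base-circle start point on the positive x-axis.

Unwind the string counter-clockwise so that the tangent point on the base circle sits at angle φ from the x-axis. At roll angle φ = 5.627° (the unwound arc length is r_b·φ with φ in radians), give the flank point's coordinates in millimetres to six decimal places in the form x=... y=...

pitch radius r_p = m·N/2 = 4.943·44/2 = 108.746000
base radius r_b = r_p·cos α = 108.746000·cos 20.876° = 101.607241
roll angle φ = 5.627° = 0.09820968 rad
x = r_b·(cos φ + φ·sin φ) = 101.607241·(0.99518130 + 0.09820968·0.09805188) = 102.096068
y = r_b·(sin φ − φ·cos φ) = 101.607241·(0.09805188 − 0.09820968·0.99518130) = 0.032051

x=102.096068 y=0.032051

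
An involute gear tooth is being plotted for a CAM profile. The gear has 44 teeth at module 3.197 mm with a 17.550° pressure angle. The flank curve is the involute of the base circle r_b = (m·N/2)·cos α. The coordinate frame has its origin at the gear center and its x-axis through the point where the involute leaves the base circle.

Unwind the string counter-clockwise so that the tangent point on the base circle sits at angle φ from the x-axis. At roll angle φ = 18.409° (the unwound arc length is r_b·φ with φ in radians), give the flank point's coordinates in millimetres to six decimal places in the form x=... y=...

pitch radius r_p = m·N/2 = 3.197·44/2 = 70.334000
base radius r_b = r_p·cos α = 70.334000·cos 17.550° = 67.060246
roll angle φ = 18.409° = 0.32129766 rad
x = r_b·(cos φ + φ·sin φ) = 67.060246·(0.94882642 + 0.32129766·0.31579808) = 70.432813
y = r_b·(sin φ − φ·cos φ) = 67.060246·(0.31579808 − 0.32129766·0.94882642) = 0.733798

x=70.432813 y=0.733798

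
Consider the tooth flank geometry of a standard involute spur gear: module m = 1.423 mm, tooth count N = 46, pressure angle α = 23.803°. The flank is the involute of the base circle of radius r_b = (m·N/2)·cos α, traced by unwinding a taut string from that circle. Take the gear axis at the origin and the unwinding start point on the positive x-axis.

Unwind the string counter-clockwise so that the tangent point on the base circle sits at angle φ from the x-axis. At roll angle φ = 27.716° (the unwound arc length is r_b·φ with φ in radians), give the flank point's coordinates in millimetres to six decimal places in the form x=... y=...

x=33.246281 y=1.103648

pitch radius r_p = m·N/2 = 1.423·46/2 = 32.729000
base radius r_b = r_p·cos α = 32.729000·cos 23.803° = 29.945023
roll angle φ = 27.716° = 0.48373546 rad
x = r_b·(cos φ + φ·sin φ) = 29.945023·(0.88526378 + 0.48373546·0.46508928) = 33.246281
y = r_b·(sin φ − φ·cos φ) = 29.945023·(0.46508928 − 0.48373546·0.88526378) = 1.103648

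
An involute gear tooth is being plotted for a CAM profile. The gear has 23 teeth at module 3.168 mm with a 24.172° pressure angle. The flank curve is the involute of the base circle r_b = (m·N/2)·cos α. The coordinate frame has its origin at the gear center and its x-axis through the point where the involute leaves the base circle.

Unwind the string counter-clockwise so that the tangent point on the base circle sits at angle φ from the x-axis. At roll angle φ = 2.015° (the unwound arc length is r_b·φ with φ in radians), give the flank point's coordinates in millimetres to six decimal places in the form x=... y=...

x=33.258202 y=0.000482

pitch radius r_p = m·N/2 = 3.168·23/2 = 36.432000
base radius r_b = r_p·cos α = 36.432000·cos 24.172° = 33.237654
roll angle φ = 2.015° = 0.03516838 rad
x = r_b·(cos φ + φ·sin φ) = 33.237654·(0.99938166 + 0.03516838·0.03516114) = 33.258202
y = r_b·(sin φ − φ·cos φ) = 33.237654·(0.03516114 − 0.03516838·0.99938166) = 0.000482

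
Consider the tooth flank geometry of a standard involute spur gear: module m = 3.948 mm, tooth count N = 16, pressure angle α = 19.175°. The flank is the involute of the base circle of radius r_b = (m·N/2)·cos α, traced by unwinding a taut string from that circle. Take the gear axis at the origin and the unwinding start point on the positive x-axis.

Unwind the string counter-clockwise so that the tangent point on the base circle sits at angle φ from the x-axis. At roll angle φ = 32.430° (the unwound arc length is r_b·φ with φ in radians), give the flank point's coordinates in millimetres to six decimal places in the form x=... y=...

x=34.234304 y=1.746032

pitch radius r_p = m·N/2 = 3.948·16/2 = 31.584000
base radius r_b = r_p·cos α = 31.584000·cos 19.175° = 29.831713
roll angle φ = 32.430° = 0.56601028 rad
x = r_b·(cos φ + φ·sin φ) = 29.831713·(0.84404725 + 0.56601028·0.53626881) = 34.234304
y = r_b·(sin φ − φ·cos φ) = 29.831713·(0.53626881 − 0.56601028·0.84404725) = 1.746032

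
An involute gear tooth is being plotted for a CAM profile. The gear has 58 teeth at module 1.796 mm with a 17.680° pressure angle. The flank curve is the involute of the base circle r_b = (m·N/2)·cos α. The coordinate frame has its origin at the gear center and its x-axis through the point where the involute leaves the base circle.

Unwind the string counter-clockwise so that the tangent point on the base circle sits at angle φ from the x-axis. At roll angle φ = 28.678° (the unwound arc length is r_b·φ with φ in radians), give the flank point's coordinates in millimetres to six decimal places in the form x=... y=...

pitch radius r_p = m·N/2 = 1.796·58/2 = 52.084000
base radius r_b = r_p·cos α = 52.084000·cos 17.680° = 49.623945
roll angle φ = 28.678° = 0.50052552 rad
x = r_b·(cos φ + φ·sin φ) = 49.623945·(0.87733049 + 0.50052552·0.47988666) = 55.456050
y = r_b·(sin φ − φ·cos φ) = 49.623945·(0.47988666 − 0.50052552·0.87733049) = 2.022690

x=55.456050 y=2.022690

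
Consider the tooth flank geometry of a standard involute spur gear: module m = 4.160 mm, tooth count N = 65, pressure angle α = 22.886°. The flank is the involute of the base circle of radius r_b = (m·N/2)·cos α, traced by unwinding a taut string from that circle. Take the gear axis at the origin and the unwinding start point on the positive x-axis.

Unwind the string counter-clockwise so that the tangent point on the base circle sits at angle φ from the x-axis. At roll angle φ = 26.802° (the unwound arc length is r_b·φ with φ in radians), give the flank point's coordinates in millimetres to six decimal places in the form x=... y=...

x=137.448477 y=4.157649

pitch radius r_p = m·N/2 = 4.160·65/2 = 135.200000
base radius r_b = r_p·cos α = 135.200000·cos 22.886° = 124.557118
roll angle φ = 26.802° = 0.46778315 rad
x = r_b·(cos φ + φ·sin φ) = 124.557118·(0.89257008 + 0.46778315·0.45090870) = 137.448477
y = r_b·(sin φ − φ·cos φ) = 124.557118·(0.45090870 − 0.46778315·0.89257008) = 4.157649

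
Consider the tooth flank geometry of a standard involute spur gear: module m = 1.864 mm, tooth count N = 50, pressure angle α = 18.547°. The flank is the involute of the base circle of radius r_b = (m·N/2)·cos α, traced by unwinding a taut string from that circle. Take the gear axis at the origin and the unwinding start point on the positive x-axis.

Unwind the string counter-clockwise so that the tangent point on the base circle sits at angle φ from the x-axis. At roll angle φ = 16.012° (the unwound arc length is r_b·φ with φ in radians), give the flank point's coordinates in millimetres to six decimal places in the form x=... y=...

x=45.871398 y=0.318915

pitch radius r_p = m·N/2 = 1.864·50/2 = 46.600000
base radius r_b = r_p·cos α = 46.600000·cos 18.547° = 44.179738
roll angle φ = 16.012° = 0.27946212 rad
x = r_b·(cos φ + φ·sin φ) = 44.179738·(0.96120395 + 0.27946212·0.27583868) = 45.871398
y = r_b·(sin φ − φ·cos φ) = 44.179738·(0.27583868 − 0.27946212·0.96120395) = 0.318915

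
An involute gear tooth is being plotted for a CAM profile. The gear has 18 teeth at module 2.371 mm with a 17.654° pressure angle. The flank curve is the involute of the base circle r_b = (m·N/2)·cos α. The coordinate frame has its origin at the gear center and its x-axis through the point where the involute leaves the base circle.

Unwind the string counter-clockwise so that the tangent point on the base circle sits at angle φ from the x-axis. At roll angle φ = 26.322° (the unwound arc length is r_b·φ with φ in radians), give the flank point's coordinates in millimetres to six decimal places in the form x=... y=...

pitch radius r_p = m·N/2 = 2.371·18/2 = 21.339000
base radius r_b = r_p·cos α = 21.339000·cos 17.654° = 20.334046
roll angle φ = 26.322° = 0.45940557 rad
x = r_b·(cos φ + φ·sin φ) = 20.334046·(0.89631624 + 0.45940557·0.44341538) = 22.367933
y = r_b·(sin φ − φ·cos φ) = 20.334046·(0.44341538 − 0.45940557·0.89631624) = 0.643424

x=22.367933 y=0.643424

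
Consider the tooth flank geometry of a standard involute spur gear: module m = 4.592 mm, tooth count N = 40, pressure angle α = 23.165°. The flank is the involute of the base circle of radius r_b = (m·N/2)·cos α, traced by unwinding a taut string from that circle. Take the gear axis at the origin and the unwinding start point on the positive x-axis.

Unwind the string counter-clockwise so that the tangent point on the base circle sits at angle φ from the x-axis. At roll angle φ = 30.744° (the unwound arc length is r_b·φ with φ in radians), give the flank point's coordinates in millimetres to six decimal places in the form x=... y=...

x=95.729847 y=4.224358

pitch radius r_p = m·N/2 = 4.592·40/2 = 91.840000
base radius r_b = r_p·cos α = 91.840000·cos 23.165° = 84.435475
roll angle φ = 30.744° = 0.53658403 rad
x = r_b·(cos φ + φ·sin φ) = 84.435475·(0.85945995 + 0.53658403·0.51120309) = 95.729847
y = r_b·(sin φ − φ·cos φ) = 84.435475·(0.51120309 − 0.53658403·0.85945995) = 4.224358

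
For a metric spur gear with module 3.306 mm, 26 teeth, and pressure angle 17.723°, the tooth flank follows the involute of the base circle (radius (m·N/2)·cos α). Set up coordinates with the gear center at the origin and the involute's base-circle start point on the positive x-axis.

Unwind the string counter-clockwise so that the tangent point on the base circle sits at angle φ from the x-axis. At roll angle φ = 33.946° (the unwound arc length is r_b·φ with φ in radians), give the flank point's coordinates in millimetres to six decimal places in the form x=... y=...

pitch radius r_p = m·N/2 = 3.306·26/2 = 42.978000
base radius r_b = r_p·cos α = 42.978000·cos 17.723° = 40.938237
roll angle φ = 33.946° = 0.59246947 rad
x = r_b·(cos φ + φ·sin φ) = 40.938237·(0.82956423 + 0.59246947·0.55841131) = 47.504970
y = r_b·(sin φ − φ·cos φ) = 40.938237·(0.55841131 − 0.59246947·0.82956423) = 2.739580

x=47.504970 y=2.739580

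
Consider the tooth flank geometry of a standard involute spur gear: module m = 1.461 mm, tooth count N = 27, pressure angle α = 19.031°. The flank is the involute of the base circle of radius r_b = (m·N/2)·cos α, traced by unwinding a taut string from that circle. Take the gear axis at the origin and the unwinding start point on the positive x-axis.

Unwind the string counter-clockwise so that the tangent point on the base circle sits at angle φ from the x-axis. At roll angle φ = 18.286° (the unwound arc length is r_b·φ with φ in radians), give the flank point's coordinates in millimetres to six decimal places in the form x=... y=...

x=19.571003 y=0.199991

pitch radius r_p = m·N/2 = 1.461·27/2 = 19.723500
base radius r_b = r_p·cos α = 19.723500·cos 19.031° = 18.645459
roll angle φ = 18.286° = 0.31915091 rad
x = r_b·(cos φ + φ·sin φ) = 18.645459·(0.94950217 + 0.31915091·0.31376046) = 19.571003
y = r_b·(sin φ − φ·cos φ) = 18.645459·(0.31376046 − 0.31915091·0.94950217) = 0.199991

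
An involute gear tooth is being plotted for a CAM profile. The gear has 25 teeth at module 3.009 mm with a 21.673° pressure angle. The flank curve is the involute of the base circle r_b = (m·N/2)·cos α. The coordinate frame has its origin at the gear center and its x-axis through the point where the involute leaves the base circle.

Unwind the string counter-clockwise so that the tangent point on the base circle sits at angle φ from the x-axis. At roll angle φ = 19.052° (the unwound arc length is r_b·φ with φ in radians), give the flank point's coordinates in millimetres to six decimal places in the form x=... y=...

x=36.832860 y=0.423657

pitch radius r_p = m·N/2 = 3.009·25/2 = 37.612500
base radius r_b = r_p·cos α = 37.612500·cos 21.673° = 34.953549
roll angle φ = 19.052° = 0.33252013 rad
x = r_b·(cos φ + φ·sin φ) = 34.953549·(0.94522271 + 0.33252013·0.32642615) = 36.832860
y = r_b·(sin φ − φ·cos φ) = 34.953549·(0.32642615 − 0.33252013·0.94522271) = 0.423657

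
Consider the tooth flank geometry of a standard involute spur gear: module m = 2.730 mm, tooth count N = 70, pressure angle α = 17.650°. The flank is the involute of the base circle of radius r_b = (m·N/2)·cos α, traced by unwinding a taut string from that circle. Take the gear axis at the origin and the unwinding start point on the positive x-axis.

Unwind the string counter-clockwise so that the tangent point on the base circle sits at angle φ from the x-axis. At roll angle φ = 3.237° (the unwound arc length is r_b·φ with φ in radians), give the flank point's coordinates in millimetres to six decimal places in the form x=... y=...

pitch radius r_p = m·N/2 = 2.730·70/2 = 95.550000
base radius r_b = r_p·cos α = 95.550000·cos 17.650° = 91.052121
roll angle φ = 3.237° = 0.05649631 rad
x = r_b·(cos φ + φ·sin φ) = 91.052121·(0.99840451 + 0.05649631·0.05646626) = 91.197317
y = r_b·(sin φ − φ·cos φ) = 91.052121·(0.05646626 − 0.05649631·0.99840451) = 0.005471

x=91.197317 y=0.005471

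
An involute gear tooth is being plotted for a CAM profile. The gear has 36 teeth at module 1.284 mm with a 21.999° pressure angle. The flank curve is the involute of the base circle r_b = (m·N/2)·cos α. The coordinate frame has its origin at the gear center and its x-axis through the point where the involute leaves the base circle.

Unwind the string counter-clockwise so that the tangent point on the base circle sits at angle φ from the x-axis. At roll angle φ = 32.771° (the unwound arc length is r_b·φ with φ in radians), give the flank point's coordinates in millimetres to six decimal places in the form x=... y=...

pitch radius r_p = m·N/2 = 1.284·36/2 = 23.112000
base radius r_b = r_p·cos α = 23.112000·cos 21.999° = 21.429224
roll angle φ = 32.771° = 0.57196185 rad
x = r_b·(cos φ + φ·sin φ) = 21.429224·(0.84084068 + 0.57196185·0.54128269) = 24.652902
y = r_b·(sin φ − φ·cos φ) = 21.429224·(0.54128269 − 0.57196185·0.84084068) = 1.293337

x=24.652902 y=1.293337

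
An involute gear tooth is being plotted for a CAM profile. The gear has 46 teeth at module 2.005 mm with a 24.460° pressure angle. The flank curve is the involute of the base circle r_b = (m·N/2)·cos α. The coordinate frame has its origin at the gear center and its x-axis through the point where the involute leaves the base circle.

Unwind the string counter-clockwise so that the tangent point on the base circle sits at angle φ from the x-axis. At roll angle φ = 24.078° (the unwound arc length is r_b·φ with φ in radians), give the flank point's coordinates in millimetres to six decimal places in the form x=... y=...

pitch radius r_p = m·N/2 = 2.005·46/2 = 46.115000
base radius r_b = r_p·cos α = 46.115000·cos 24.460° = 41.976205
roll angle φ = 24.078° = 0.42024038 rad
x = r_b·(cos φ + φ·sin φ) = 41.976205·(0.91299090 + 0.42024038·0.40797993) = 45.520698
y = r_b·(sin φ − φ·cos φ) = 41.976205·(0.40797993 − 0.42024038·0.91299090) = 1.020202

x=45.520698 y=1.020202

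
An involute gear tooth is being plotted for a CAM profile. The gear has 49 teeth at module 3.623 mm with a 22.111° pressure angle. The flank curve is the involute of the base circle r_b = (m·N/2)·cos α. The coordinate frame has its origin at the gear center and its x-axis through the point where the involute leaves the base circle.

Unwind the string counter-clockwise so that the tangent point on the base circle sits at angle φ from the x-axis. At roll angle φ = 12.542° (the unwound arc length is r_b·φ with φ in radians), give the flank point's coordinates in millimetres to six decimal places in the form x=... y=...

pitch radius r_p = m·N/2 = 3.623·49/2 = 88.763500
base radius r_b = r_p·cos α = 88.763500·cos 22.111° = 82.235511
roll angle φ = 12.542° = 0.21889919 rad
x = r_b·(cos φ + φ·sin φ) = 82.235511·(0.97613709 + 0.21889919·0.21715522) = 84.182206
y = r_b·(sin φ − φ·cos φ) = 82.235511·(0.21715522 − 0.21889919·0.97613709) = 0.286146

x=84.182206 y=0.286146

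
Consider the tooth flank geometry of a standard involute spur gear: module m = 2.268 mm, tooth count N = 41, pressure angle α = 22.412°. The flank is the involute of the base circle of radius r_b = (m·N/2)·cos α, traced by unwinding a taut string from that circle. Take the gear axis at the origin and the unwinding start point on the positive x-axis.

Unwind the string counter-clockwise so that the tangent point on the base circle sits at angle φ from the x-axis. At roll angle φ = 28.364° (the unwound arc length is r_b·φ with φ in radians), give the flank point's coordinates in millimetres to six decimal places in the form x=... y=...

x=47.930624 y=1.695979

pitch radius r_p = m·N/2 = 2.268·41/2 = 46.494000
base radius r_b = r_p·cos α = 46.494000·cos 22.412° = 42.982132
roll angle φ = 28.364° = 0.49504519 rad
x = r_b·(cos φ + φ·sin φ) = 42.982132·(0.87994724 + 0.49504519·0.47507142) = 47.930624
y = r_b·(sin φ − φ·cos φ) = 42.982132·(0.47507142 − 0.49504519·0.87994724) = 1.695979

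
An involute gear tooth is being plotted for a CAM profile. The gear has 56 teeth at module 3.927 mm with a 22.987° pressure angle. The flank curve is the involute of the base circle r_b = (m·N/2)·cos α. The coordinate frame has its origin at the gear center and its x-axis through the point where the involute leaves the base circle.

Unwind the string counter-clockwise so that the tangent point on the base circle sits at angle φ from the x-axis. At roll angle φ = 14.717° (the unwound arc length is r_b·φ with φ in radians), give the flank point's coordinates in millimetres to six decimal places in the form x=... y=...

pitch radius r_p = m·N/2 = 3.927·56/2 = 109.956000
base radius r_b = r_p·cos α = 109.956000·cos 22.987° = 101.224777
roll angle φ = 14.717° = 0.25686011 rad
x = r_b·(cos φ + φ·sin φ) = 101.224777·(0.96719242 + 0.25686011·0.25404493) = 104.509159
y = r_b·(sin φ − φ·cos φ) = 101.224777·(0.25404493 − 0.25686011·0.96719242) = 0.568051

x=104.509159 y=0.568051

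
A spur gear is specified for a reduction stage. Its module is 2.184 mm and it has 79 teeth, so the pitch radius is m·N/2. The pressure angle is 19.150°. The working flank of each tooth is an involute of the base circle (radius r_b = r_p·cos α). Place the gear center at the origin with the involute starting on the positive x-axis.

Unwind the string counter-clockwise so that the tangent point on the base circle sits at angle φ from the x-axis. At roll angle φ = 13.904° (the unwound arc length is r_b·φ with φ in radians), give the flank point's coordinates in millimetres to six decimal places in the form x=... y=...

pitch radius r_p = m·N/2 = 2.184·79/2 = 86.268000
base radius r_b = r_p·cos α = 86.268000·cos 19.150° = 81.494188
roll angle φ = 13.904° = 0.24267058 rad
x = r_b·(cos φ + φ·sin φ) = 81.494188·(0.97069971 + 0.24267058·0.24029581) = 83.858532
y = r_b·(sin φ − φ·cos φ) = 81.494188·(0.24029581 − 0.24267058·0.97069971) = 0.385920

x=83.858532 y=0.385920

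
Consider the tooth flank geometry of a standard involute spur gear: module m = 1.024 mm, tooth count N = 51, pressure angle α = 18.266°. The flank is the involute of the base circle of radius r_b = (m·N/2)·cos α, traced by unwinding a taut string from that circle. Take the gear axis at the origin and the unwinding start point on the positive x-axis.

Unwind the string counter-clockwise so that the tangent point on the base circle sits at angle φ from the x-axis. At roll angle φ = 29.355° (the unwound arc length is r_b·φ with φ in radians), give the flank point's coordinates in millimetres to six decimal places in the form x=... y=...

x=27.840217 y=1.082680

pitch radius r_p = m·N/2 = 1.024·51/2 = 26.112000
base radius r_b = r_p·cos α = 26.112000·cos 18.266° = 24.796259
roll angle φ = 29.355° = 0.51234140 rad
x = r_b·(cos φ + φ·sin φ) = 24.796259·(0.87159910 + 0.51234140·0.49021935) = 27.840217
y = r_b·(sin φ − φ·cos φ) = 24.796259·(0.49021935 − 0.51234140·0.87159910) = 1.082680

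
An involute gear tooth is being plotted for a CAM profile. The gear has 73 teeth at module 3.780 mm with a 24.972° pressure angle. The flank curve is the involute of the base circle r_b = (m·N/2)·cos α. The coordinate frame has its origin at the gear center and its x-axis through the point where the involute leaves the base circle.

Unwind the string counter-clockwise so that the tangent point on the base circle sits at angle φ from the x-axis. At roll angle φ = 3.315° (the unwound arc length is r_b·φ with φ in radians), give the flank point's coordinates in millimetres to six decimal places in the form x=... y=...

pitch radius r_p = m·N/2 = 3.780·73/2 = 137.970000
base radius r_b = r_p·cos α = 137.970000·cos 24.972° = 125.071765
roll angle φ = 3.315° = 0.05785766 rad
x = r_b·(cos φ + φ·sin φ) = 125.071765·(0.99832671 + 0.05785766·0.05782539) = 125.280930
y = r_b·(sin φ − φ·cos φ) = 125.071765·(0.05782539 − 0.05785766·0.99832671) = 0.008072

x=125.280930 y=0.008072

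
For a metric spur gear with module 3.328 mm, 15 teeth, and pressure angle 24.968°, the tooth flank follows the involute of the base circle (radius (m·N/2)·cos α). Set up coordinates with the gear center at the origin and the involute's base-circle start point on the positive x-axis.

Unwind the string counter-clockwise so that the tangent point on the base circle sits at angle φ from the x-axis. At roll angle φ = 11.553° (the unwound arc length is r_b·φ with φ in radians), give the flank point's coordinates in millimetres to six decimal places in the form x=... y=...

x=23.082654 y=0.061583

pitch radius r_p = m·N/2 = 3.328·15/2 = 24.960000
base radius r_b = r_p·cos α = 24.960000·cos 24.968° = 22.627330
roll angle φ = 11.553° = 0.20163789 rad
x = r_b·(cos φ + φ·sin φ) = 22.627330·(0.97973987 + 0.20163789·0.20027430) = 23.082654
y = r_b·(sin φ − φ·cos φ) = 22.627330·(0.20027430 − 0.20163789·0.97973987) = 0.061583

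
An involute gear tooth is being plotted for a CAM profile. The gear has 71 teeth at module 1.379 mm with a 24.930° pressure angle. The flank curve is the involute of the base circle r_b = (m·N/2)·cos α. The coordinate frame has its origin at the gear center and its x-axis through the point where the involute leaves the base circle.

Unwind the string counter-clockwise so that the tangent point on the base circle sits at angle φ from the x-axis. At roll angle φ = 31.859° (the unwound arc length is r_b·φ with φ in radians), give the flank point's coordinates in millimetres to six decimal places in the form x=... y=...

pitch radius r_p = m·N/2 = 1.379·71/2 = 48.954500
base radius r_b = r_p·cos α = 48.954500·cos 24.930° = 44.393088
roll angle φ = 31.859° = 0.55604445 rad
x = r_b·(cos φ + φ·sin φ) = 44.393088·(0.84934961 + 0.55604445·0.52783069) = 50.734504
y = r_b·(sin φ − φ·cos φ) = 44.393088·(0.52783069 − 0.55604445·0.84934961) = 2.466238

x=50.734504 y=2.466238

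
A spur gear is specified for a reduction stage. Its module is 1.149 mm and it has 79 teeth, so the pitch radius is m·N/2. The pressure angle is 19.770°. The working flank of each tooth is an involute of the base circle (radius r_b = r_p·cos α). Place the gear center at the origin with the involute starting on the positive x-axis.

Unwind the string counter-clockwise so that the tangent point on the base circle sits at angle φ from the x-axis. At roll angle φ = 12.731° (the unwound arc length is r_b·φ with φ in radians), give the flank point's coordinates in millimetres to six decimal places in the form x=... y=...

x=43.751756 y=0.155413

pitch radius r_p = m·N/2 = 1.149·79/2 = 45.385500
base radius r_b = r_p·cos α = 45.385500·cos 19.770° = 42.710388
roll angle φ = 12.731° = 0.22219787 rad
x = r_b·(cos φ + φ·sin φ) = 42.710388·(0.97541545 + 0.22219787·0.22037399) = 43.751756
y = r_b·(sin φ − φ·cos φ) = 42.710388·(0.22037399 − 0.22219787·0.97541545) = 0.155413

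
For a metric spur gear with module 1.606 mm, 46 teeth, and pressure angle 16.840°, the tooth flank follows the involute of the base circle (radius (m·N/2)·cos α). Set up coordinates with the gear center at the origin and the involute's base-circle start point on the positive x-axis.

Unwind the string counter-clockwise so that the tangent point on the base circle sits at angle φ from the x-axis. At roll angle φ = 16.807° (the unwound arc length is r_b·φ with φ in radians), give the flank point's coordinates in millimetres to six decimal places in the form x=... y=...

pitch radius r_p = m·N/2 = 1.606·46/2 = 36.938000
base radius r_b = r_p·cos α = 36.938000·cos 16.840° = 35.354006
roll angle φ = 16.807° = 0.29333749 rad
x = r_b·(cos φ + φ·sin φ) = 35.354006·(0.95728418 + 0.29333749·0.28914875) = 36.842492
y = r_b·(sin φ − φ·cos φ) = 35.354006·(0.28914875 − 0.29333749·0.95728418) = 0.294903

x=36.842492 y=0.294903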